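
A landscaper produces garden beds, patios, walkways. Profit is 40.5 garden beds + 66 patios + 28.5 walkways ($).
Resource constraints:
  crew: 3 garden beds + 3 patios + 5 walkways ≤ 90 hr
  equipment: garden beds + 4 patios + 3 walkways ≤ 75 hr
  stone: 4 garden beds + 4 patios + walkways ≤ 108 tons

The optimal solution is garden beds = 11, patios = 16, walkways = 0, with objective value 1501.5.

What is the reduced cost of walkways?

-5

At the optimum: crew uses 81 of 90 (slack = 9); equipment uses 75 of 75 (binding); stone uses 108 of 108 (binding).
Since crew is not tight, its dual is 0.
Dual feasibility on the basic columns requires 1·y_equipment + 4·y_stone = 40.5, 4·y_equipment + 4·y_stone = 66.
Solving: y_equipment = 8.5, y_stone = 8.
Reduced cost of walkways: c₃ − yᵀa₃ = 28.5 − (8.5·3 + 8·1) = 28.5 − 33.5 = -5.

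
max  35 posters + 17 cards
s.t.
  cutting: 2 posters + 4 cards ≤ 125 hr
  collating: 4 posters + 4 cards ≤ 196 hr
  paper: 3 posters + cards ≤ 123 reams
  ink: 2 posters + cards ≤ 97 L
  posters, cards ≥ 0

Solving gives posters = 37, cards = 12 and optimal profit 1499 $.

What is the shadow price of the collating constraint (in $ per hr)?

Binding: collating and paper. Non-binding: cutting (3 unused), ink (11 unused).
Since cutting, ink are not tight, their duals are 0.
From A_Bᵀ y = c: 4·y_collating + 3·y_paper = 35; 4·y_collating + 1·y_paper = 17.
This yields shadow prices y_collating = 2, y_paper = 9.
Shadow price of collating = 2.

2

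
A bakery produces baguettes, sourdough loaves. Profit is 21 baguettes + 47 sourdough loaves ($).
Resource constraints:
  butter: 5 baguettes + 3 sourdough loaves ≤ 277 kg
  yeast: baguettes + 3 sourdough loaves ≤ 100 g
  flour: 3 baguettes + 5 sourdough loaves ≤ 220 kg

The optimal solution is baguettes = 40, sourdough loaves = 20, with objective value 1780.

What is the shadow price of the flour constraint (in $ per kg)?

4

Binding: yeast and flour. Non-binding: butter (17 unused).
Slack constraints have shadow price 0 (complementary slackness).
From A_Bᵀ y = c: 1·y_yeast + 3·y_flour = 21; 3·y_yeast + 5·y_flour = 47.
→ y_yeast = 9 and y_flour = 4.
Shadow price of flour = 4.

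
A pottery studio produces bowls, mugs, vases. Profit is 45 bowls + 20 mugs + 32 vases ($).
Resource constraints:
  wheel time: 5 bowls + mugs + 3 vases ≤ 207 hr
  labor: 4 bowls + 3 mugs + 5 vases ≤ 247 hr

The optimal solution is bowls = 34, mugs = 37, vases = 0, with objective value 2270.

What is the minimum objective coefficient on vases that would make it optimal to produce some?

40

Both wheel time and labor are binding at x*.
The binding rows give the dual system: 5·y_wheel time + 4·y_labor = 45 and 1·y_wheel time + 3·y_labor = 20.
This yields shadow prices y_wheel time = 5, y_labor = 5.
vases enters the basis when its profit ≥ yᵀa₃ = 5·3 + 5·5 = 40.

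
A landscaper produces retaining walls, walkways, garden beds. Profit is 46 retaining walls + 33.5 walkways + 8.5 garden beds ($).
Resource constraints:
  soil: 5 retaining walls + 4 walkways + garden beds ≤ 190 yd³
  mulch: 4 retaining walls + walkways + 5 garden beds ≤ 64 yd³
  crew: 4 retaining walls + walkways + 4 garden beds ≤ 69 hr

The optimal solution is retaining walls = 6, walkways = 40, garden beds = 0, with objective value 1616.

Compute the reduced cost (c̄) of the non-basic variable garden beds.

-7

Binding: soil and mulch. Non-binding: crew (5 unused).
Since crew is not tight, its dual is 0.
Dual feasibility on the basic columns requires 5·y_soil + 4·y_mulch = 46, 4·y_soil + 1·y_mulch = 33.5.
→ y_soil = 8 and y_mulch = 1.5.
Reduced cost of garden beds: c₃ − yᵀa₃ = 8.5 − (8·1 + 1.5·5) = 8.5 − 15.5 = -7.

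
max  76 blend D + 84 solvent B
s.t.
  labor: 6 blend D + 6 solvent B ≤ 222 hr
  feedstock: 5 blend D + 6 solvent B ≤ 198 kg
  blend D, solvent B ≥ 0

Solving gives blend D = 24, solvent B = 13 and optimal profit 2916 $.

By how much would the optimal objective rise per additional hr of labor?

Check each constraint at x*: labor 222/222 (tight); feedstock 198/198 (tight).
From A_Bᵀ y = c: 6·y_labor + 5·y_feedstock = 76; 6·y_labor + 6·y_feedstock = 84.
Solving: y_labor = 6, y_feedstock = 8.
Shadow price of labor = 6.

6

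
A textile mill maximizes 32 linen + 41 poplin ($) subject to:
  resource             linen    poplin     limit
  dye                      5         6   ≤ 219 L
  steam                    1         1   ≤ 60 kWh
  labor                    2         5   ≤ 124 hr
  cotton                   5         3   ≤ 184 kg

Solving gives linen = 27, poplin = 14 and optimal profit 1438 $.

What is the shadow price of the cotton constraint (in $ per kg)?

At the optimum: dye uses 219 of 219 (binding); steam uses 41 of 60 (slack = 19); labor uses 124 of 124 (binding); cotton uses 177 of 184 (slack = 7).
By complementary slackness, y = 0 for the non-binding constraints.
The binding rows give the dual system: 5·y_dye + 2·y_labor = 32 and 6·y_dye + 5·y_labor = 41.
Solving: y_dye = 6, y_labor = 1.
Shadow price of cotton = 0.

0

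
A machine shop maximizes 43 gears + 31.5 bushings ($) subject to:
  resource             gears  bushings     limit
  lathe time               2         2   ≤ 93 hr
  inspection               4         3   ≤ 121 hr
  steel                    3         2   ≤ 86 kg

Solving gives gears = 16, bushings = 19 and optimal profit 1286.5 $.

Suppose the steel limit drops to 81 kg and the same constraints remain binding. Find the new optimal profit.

Binding: inspection and steel. Non-binding: lathe time (23 unused).
Since lathe time is not tight, its dual is 0.
The binding rows give the dual system: 4·y_inspection + 3·y_steel = 43 and 3·y_inspection + 2·y_steel = 31.5.
This yields shadow prices y_inspection = 8.5, y_steel = 3.
Δz = y_steel·Δb = 3 × (-5) = -15, so new z* = 1286.5 − 15 = 1271.5.

1271.5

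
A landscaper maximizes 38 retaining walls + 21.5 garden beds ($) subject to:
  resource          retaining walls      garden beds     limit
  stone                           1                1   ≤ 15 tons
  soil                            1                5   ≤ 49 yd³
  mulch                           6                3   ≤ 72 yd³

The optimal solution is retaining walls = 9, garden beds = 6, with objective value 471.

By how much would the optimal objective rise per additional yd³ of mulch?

5.5

At the optimum: stone uses 15 of 15 (binding); soil uses 39 of 49 (slack = 10); mulch uses 72 of 72 (binding).
Since soil is not tight, its dual is 0.
From A_Bᵀ y = c: 1·y_stone + 6·y_mulch = 38; 1·y_stone + 3·y_mulch = 21.5.
This yields shadow prices y_stone = 5, y_mulch = 5.5.
Shadow price of mulch = 5.5.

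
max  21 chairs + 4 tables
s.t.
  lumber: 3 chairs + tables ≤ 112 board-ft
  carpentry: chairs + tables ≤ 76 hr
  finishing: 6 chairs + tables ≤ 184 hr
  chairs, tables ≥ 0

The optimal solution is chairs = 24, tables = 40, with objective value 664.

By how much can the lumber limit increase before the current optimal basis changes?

7.2

Binding constraints: lumber, finishing. The basis is B = [[3,1],[6,1]] with det -3.
Per unit increase in lumber, x* moves by d = (-0.3333, 2).
The basis stays optimal until carpentry becomes binding; allowable increase = 7.2 board-ft.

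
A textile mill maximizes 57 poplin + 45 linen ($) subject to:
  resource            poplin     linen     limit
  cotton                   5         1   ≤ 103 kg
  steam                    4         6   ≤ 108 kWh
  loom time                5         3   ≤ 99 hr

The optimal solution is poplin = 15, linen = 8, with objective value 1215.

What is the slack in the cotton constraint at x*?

20

cotton used = 5·15 + 1·8 = 83; slack = 103 − 83 = 20.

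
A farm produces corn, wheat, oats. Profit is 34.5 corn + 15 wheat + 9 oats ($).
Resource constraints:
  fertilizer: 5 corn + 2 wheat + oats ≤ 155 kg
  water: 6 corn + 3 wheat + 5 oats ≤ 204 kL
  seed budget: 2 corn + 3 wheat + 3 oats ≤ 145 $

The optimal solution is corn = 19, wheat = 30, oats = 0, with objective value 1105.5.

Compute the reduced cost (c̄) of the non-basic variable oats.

-5.5

Check each constraint at x*: fertilizer 155/155 (tight); water 204/204 (tight); seed budget 128/145 (slack 17).
Slack constraints have shadow price 0 (complementary slackness).
The binding rows give the dual system: 5·y_fertilizer + 6·y_water = 34.5 and 2·y_fertilizer + 3·y_water = 15.
Solving: y_fertilizer = 4.5, y_water = 2.
Reduced cost of oats: c₃ − yᵀa₃ = 9 − (4.5·1 + 2·5) = 9 − 14.5 = -5.5.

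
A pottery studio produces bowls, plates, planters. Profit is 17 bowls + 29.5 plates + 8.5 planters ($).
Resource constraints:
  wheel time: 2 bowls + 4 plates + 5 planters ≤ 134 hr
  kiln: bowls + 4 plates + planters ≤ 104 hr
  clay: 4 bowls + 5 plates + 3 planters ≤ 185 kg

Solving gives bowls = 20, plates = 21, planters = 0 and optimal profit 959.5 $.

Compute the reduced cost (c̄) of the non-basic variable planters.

Check each constraint at x*: wheel time 124/134 (slack 10); kiln 104/104 (tight); clay 185/185 (tight).
Slack constraints have shadow price 0 (complementary slackness).
The binding rows give the dual system: 1·y_kiln + 4·y_clay = 17 and 4·y_kiln + 5·y_clay = 29.5.
This yields shadow prices y_kiln = 3, y_clay = 3.5.
Reduced cost of planters: c₃ − yᵀa₃ = 8.5 − (3·1 + 3.5·3) = 8.5 − 13.5 = -5.

-5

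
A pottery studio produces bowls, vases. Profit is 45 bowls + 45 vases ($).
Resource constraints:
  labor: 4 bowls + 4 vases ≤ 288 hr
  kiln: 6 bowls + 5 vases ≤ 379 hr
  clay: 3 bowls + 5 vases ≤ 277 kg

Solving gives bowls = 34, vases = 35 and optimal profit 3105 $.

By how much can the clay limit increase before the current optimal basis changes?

Binding constraints: kiln, clay. The basis is B = [[6,5],[3,5]] with det 15.
Per unit increase in clay, x* moves by d = (-0.3333, 0.4).
The basis stays optimal until labor becomes binding; allowable increase = 45 kg.

45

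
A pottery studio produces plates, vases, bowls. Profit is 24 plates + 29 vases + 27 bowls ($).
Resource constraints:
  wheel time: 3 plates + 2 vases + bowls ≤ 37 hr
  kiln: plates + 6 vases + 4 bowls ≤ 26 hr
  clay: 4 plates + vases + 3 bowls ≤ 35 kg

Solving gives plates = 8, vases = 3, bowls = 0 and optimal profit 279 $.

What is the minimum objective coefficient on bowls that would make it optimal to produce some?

Binding: kiln and clay. Non-binding: wheel time (7 unused).
By complementary slackness, y = 0 for the non-binding constraint.
The binding rows give the dual system: 1·y_kiln + 4·y_clay = 24 and 6·y_kiln + 1·y_clay = 29.
This yields shadow prices y_kiln = 4, y_clay = 5.
bowls enters the basis when its profit ≥ yᵀa₃ = 4·4 + 5·3 = 31.

31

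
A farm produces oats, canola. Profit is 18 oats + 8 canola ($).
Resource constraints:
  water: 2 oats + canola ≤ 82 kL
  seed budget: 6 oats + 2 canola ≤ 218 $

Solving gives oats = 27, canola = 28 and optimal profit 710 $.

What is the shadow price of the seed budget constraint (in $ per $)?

1

Check each constraint at x*: water 82/82 (tight); seed budget 218/218 (tight).
Dual feasibility on the basic columns requires 2·y_water + 6·y_seed budget = 18, 1·y_water + 2·y_seed budget = 8.
→ y_water = 6 and y_seed budget = 1.
Shadow price of seed budget = 1.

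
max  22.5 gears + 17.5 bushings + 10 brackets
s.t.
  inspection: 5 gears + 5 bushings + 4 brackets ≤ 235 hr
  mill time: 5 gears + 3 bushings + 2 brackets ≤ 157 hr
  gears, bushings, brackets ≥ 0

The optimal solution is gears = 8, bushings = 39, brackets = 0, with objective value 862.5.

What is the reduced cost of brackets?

Check each constraint at x*: inspection 235/235 (tight); mill time 157/157 (tight).
The binding rows give the dual system: 5·y_inspection + 5·y_mill time = 22.5 and 5·y_inspection + 3·y_mill time = 17.5.
Solving: y_inspection = 2, y_mill time = 2.5.
Reduced cost of brackets: c₃ − yᵀa₃ = 10 − (2·4 + 2.5·2) = 10 − 13 = -3.

-3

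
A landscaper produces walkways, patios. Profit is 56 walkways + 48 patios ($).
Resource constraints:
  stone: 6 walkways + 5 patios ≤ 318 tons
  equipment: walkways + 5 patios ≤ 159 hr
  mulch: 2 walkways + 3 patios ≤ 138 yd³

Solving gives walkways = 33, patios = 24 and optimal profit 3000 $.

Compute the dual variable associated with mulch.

At the optimum: stone uses 318 of 318 (binding); equipment uses 153 of 159 (slack = 6); mulch uses 138 of 138 (binding).
By complementary slackness, y = 0 for the non-binding constraint.
The binding rows give the dual system: 6·y_stone + 2·y_mulch = 56 and 5·y_stone + 3·y_mulch = 48.
Solving: y_stone = 9, y_mulch = 1.
Shadow price of mulch = 1.

1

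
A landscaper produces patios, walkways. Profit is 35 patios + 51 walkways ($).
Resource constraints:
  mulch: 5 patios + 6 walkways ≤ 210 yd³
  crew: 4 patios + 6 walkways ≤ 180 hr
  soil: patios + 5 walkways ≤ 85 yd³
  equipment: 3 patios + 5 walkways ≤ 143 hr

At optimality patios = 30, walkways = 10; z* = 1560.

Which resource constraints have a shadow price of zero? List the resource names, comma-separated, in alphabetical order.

equipment, soil

mulch: 210/210 (binding)
crew: 180/180 (binding)
soil: 80/85 (slack 5)
equipment: 140/143 (slack 3)
By complementary slackness, a constraint with positive slack has shadow price 0 → equipment, soil.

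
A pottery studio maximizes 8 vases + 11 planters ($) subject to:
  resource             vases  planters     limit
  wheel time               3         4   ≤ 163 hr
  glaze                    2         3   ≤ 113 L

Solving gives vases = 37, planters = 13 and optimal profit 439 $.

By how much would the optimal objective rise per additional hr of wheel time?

2

Both wheel time and glaze are binding at x*.
Dual feasibility on the basic columns requires 3·y_wheel time + 2·y_glaze = 8, 4·y_wheel time + 3·y_glaze = 11.
→ y_wheel time = 2 and y_glaze = 1.
Shadow price of wheel time = 2.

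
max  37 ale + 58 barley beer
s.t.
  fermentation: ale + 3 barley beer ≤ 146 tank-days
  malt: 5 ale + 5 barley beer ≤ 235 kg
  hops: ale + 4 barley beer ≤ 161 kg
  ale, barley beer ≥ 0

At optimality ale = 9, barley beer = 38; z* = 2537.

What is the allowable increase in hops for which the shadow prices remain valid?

27

Binding constraints: malt, hops. The basis is B = [[5,5],[1,4]] with det 15.
Per unit increase in hops, x* moves by d = (-0.3333, 0.3333).
The basis stays optimal until ale reaches 0; allowable increase = 27 kg.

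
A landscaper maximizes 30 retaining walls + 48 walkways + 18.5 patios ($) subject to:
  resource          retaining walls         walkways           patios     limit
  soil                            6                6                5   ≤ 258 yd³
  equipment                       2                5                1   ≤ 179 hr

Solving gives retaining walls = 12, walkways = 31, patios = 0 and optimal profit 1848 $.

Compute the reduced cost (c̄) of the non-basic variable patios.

Both soil and equipment are binding at x*.
From A_Bᵀ y = c: 6·y_soil + 2·y_equipment = 30; 6·y_soil + 5·y_equipment = 48.
Solving: y_soil = 3, y_equipment = 6.
Reduced cost of patios: c₃ − yᵀa₃ = 18.5 − (3·5 + 6·1) = 18.5 − 21 = -2.5.

-2.5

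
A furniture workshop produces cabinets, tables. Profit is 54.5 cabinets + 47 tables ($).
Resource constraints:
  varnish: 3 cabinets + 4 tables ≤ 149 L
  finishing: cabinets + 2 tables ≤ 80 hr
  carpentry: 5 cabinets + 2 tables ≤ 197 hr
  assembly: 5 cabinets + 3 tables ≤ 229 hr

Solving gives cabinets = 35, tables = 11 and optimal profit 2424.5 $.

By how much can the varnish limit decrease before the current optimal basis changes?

30.8

Binding constraints: varnish, carpentry. The basis is B = [[3,4],[5,2]] with det -14.
Per unit decrease in varnish, x* moves by d = (0.1429, -0.3571).
The basis stays optimal until tables reaches 0; allowable decrease = 30.8 L.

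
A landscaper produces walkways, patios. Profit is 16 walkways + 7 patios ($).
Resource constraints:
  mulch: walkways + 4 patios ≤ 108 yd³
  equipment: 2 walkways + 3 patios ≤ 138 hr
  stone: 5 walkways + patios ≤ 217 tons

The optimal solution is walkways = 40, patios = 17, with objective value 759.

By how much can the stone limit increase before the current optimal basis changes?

Binding constraints: mulch, stone. The basis is B = [[1,4],[5,1]] with det -19.
Per unit increase in stone, x* moves by d = (0.2105, -0.0526).
The basis stays optimal until equipment becomes binding; allowable increase = 26.6 tons.

26.6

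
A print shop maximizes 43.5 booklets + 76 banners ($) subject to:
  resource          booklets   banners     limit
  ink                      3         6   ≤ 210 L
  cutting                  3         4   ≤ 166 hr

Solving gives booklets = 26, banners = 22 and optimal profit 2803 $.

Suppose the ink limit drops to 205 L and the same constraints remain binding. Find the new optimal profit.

Both ink and cutting are binding at x*.
Dual feasibility on the basic columns requires 3·y_ink + 3·y_cutting = 43.5, 6·y_ink + 4·y_cutting = 76.
Solving: y_ink = 9, y_cutting = 5.5.
Δz = y_ink·Δb = 9 × (-5) = -45, so new z* = 2803 − 45 = 2758.

2758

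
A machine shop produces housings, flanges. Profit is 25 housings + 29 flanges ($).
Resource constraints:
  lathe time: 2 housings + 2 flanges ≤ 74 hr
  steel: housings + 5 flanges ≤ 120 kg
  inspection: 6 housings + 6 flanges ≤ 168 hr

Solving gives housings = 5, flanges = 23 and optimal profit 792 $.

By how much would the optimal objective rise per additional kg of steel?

1

Check each constraint at x*: lathe time 56/74 (slack 18); steel 120/120 (tight); inspection 168/168 (tight).
Since lathe time is not tight, its dual is 0.
The binding rows give the dual system: 1·y_steel + 6·y_inspection = 25 and 5·y_steel + 6·y_inspection = 29.
This yields shadow prices y_steel = 1, y_inspection = 4.
Shadow price of steel = 1.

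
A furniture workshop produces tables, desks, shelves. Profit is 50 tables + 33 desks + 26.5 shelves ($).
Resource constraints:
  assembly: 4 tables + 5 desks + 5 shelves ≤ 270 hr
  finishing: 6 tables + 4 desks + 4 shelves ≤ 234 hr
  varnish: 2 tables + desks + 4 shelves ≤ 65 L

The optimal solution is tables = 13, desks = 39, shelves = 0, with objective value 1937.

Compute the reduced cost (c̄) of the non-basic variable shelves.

At the optimum: assembly uses 247 of 270 (slack = 23); finishing uses 234 of 234 (binding); varnish uses 65 of 65 (binding).
Since assembly is not tight, its dual is 0.
Dual feasibility on the basic columns requires 6·y_finishing + 2·y_varnish = 50, 4·y_finishing + 1·y_varnish = 33.
This yields shadow prices y_finishing = 8, y_varnish = 1.
Reduced cost of shelves: c₃ − yᵀa₃ = 26.5 − (8·4 + 1·4) = 26.5 − 36 = -9.5.

-9.5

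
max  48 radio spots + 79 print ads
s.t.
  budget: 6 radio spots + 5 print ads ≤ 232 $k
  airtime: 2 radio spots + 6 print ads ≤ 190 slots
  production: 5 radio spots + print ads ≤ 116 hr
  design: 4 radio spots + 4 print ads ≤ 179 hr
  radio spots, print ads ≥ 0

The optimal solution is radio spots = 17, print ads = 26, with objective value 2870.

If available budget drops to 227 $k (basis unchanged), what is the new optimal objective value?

2845

At the optimum: budget uses 232 of 232 (binding); airtime uses 190 of 190 (binding); production uses 111 of 116 (slack = 5); design uses 172 of 179 (slack = 7).
By complementary slackness, y = 0 for the non-binding constraints.
Dual feasibility on the basic columns requires 6·y_budget + 2·y_airtime = 48, 5·y_budget + 6·y_airtime = 79.
This yields shadow prices y_budget = 5, y_airtime = 9.
Δz = y_budget·Δb = 5 × (-5) = -25, so new z* = 2870 − 25 = 2845.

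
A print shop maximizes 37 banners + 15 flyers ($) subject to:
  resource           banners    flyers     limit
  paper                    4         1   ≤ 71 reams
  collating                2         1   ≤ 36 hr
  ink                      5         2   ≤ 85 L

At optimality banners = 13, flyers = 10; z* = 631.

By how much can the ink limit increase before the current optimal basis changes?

4.5

Binding constraints: collating, ink. The basis is B = [[2,1],[5,2]] with det -1.
Per unit increase in ink, x* moves by d = (1, -2).
The basis stays optimal until paper becomes binding; allowable increase = 4.5 L.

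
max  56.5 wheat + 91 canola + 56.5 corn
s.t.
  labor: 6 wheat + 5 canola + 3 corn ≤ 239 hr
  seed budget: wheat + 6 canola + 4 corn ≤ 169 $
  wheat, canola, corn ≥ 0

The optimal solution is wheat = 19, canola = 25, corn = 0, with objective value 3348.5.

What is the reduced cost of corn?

At the optimum: labor uses 239 of 239 (binding); seed budget uses 169 of 169 (binding).
From A_Bᵀ y = c: 6·y_labor + 1·y_seed budget = 56.5; 5·y_labor + 6·y_seed budget = 91.
This yields shadow prices y_labor = 8, y_seed budget = 8.5.
Reduced cost of corn: c₃ − yᵀa₃ = 56.5 − (8·3 + 8.5·4) = 56.5 − 58 = -1.5.

-1.5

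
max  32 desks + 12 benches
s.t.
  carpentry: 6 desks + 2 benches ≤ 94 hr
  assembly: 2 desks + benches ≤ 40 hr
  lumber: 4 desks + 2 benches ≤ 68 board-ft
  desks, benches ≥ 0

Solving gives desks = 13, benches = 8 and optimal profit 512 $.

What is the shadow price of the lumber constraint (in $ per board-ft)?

2

At the optimum: carpentry uses 94 of 94 (binding); assembly uses 34 of 40 (slack = 6); lumber uses 68 of 68 (binding).
By complementary slackness, y = 0 for the non-binding constraint.
From A_Bᵀ y = c: 6·y_carpentry + 4·y_lumber = 32; 2·y_carpentry + 2·y_lumber = 12.
This yields shadow prices y_carpentry = 4, y_lumber = 2.
Shadow price of lumber = 2.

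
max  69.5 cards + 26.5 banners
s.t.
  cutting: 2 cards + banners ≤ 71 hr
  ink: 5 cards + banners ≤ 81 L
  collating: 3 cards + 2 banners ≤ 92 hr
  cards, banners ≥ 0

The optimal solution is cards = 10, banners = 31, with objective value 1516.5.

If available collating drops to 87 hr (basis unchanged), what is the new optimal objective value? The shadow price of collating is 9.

1471.5

Δb = -5, so new z* = 1516.5 + (9)·(-5) = 1516.5 − 45 = 1471.5.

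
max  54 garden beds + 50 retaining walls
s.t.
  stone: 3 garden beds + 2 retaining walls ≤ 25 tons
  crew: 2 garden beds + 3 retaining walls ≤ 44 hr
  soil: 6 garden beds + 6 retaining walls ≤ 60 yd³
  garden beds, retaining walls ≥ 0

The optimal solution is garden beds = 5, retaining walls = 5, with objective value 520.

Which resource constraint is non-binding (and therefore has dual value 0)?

crew

stone: 25/25 (binding)
crew: 25/44 (slack 19)
soil: 60/60 (binding)
By complementary slackness, a constraint with positive slack has shadow price 0 → crew.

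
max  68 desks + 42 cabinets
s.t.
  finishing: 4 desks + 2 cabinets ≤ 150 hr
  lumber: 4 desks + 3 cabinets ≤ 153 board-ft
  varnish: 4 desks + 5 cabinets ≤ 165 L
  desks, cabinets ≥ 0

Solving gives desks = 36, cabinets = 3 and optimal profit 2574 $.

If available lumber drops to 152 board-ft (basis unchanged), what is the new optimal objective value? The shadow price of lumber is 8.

2566

Δb = -1, so new z* = 2574 + (8)·(-1) = 2574 − 8 = 2566.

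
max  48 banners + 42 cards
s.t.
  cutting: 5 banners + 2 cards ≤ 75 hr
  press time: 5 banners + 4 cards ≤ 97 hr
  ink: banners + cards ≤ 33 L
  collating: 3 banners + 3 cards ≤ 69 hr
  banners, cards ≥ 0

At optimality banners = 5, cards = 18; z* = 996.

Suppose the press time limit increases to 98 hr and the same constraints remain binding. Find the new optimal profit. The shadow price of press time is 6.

Δb = 1, so new z* = 996 + (6)·(1) = 996 + 6 = 1002.

1002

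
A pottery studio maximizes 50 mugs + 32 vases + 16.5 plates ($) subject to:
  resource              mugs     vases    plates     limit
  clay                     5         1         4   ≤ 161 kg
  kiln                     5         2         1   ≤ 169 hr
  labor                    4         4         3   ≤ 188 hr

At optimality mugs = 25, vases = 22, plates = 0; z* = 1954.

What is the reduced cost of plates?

-4.5

Binding: kiln and labor. Non-binding: clay (14 unused).
Slack constraints have shadow price 0 (complementary slackness).
The binding rows give the dual system: 5·y_kiln + 4·y_labor = 50 and 2·y_kiln + 4·y_labor = 32.
→ y_kiln = 6 and y_labor = 5.
Reduced cost of plates: c₃ − yᵀa₃ = 16.5 − (6·1 + 5·3) = 16.5 − 21 = -4.5.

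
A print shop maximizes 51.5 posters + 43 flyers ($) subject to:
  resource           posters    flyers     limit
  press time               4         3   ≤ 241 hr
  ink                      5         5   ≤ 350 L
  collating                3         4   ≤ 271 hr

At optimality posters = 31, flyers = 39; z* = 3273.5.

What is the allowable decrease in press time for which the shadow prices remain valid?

22

Binding constraints: press time, ink. The basis is B = [[4,3],[5,5]] with det 5.
Per unit decrease in press time, x* moves by d = (-1, 1).
The basis stays optimal until collating becomes binding; allowable decrease = 22 hr.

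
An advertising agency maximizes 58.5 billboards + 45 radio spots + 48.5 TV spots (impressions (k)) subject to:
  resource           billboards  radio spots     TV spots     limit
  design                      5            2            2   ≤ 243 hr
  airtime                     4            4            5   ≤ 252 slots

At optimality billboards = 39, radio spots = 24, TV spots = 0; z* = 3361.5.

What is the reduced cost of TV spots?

Check each constraint at x*: design 243/243 (tight); airtime 252/252 (tight).
Dual feasibility on the basic columns requires 5·y_design + 4·y_airtime = 58.5, 2·y_design + 4·y_airtime = 45.
This yields shadow prices y_design = 4.5, y_airtime = 9.
Reduced cost of TV spots: c₃ − yᵀa₃ = 48.5 − (4.5·2 + 9·5) = 48.5 − 54 = -5.5.

-5.5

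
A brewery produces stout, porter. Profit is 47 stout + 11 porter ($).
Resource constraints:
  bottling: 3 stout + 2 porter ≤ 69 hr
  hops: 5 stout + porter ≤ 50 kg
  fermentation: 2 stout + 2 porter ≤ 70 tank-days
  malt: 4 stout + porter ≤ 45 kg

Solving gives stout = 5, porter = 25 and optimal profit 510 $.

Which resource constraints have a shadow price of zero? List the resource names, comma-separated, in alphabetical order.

bottling, fermentation

bottling: 65/69 (slack 4)
hops: 50/50 (binding)
fermentation: 60/70 (slack 10)
malt: 45/45 (binding)
By complementary slackness, a constraint with positive slack has shadow price 0 → bottling, fermentation.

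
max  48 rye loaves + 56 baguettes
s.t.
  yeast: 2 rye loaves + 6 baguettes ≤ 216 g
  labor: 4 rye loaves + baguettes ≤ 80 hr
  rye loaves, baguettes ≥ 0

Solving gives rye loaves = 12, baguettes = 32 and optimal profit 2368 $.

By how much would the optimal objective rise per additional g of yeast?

8

Both yeast and labor are binding at x*.
The binding rows give the dual system: 2·y_yeast + 4·y_labor = 48 and 6·y_yeast + 1·y_labor = 56.
Solving: y_yeast = 8, y_labor = 8.
Shadow price of yeast = 8.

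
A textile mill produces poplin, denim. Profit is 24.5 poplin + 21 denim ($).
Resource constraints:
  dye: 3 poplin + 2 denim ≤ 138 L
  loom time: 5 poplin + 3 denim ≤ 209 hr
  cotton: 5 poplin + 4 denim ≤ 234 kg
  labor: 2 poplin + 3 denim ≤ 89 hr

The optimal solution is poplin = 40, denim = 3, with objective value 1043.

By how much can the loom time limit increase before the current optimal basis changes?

13.5

Binding constraints: loom time, labor. The basis is B = [[5,3],[2,3]] with det 9.
Per unit increase in loom time, x* moves by d = (0.3333, -0.2222).
The basis stays optimal until denim reaches 0; allowable increase = 13.5 hr.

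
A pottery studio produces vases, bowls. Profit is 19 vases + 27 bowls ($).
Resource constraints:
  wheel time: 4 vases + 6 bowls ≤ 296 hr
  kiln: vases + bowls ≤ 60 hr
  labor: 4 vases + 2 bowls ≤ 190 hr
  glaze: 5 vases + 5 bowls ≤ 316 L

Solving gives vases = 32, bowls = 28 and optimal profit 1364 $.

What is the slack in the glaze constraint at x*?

16

glaze used = 5·32 + 5·28 = 300; slack = 316 − 300 = 16.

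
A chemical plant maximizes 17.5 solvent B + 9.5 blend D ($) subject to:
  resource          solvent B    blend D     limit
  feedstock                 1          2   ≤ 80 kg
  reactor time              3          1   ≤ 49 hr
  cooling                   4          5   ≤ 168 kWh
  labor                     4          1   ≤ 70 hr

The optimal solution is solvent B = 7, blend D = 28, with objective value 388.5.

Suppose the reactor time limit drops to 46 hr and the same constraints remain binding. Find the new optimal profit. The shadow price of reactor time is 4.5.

Δb = -3, so new z* = 388.5 + (4.5)·(-3) = 388.5 − 13.5 = 375.

375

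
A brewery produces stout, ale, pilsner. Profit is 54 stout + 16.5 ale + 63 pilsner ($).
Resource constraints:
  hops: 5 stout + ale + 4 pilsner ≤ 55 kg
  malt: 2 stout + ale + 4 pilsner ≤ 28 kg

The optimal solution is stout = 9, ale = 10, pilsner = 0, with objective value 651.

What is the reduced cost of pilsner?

Check each constraint at x*: hops 55/55 (tight); malt 28/28 (tight).
Dual feasibility on the basic columns requires 5·y_hops + 2·y_malt = 54, 1·y_hops + 1·y_malt = 16.5.
This yields shadow prices y_hops = 7, y_malt = 9.5.
Reduced cost of pilsner: c₃ − yᵀa₃ = 63 − (7·4 + 9.5·4) = 63 − 66 = -3.

-3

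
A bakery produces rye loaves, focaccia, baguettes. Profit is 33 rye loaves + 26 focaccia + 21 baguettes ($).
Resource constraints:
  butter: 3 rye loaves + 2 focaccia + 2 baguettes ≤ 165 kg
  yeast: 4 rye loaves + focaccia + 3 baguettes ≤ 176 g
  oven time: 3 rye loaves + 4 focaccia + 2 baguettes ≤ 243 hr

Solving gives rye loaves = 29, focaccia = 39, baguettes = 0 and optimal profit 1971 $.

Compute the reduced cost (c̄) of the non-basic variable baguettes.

Binding: butter and oven time. Non-binding: yeast (21 unused).
Since yeast is not tight, its dual is 0.
From A_Bᵀ y = c: 3·y_butter + 3·y_oven time = 33; 2·y_butter + 4·y_oven time = 26.
→ y_butter = 9 and y_oven time = 2.
Reduced cost of baguettes: c₃ − yᵀa₃ = 21 − (9·2 + 2·2) = 21 − 22 = -1.

-1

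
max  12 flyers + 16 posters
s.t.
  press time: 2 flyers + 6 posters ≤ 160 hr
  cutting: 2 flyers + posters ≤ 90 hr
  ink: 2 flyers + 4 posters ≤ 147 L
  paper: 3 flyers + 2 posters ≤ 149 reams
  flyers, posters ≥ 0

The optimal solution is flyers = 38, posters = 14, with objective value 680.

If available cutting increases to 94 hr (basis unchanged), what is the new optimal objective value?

At the optimum: press time uses 160 of 160 (binding); cutting uses 90 of 90 (binding); ink uses 132 of 147 (slack = 15); paper uses 142 of 149 (slack = 7).
Slack constraints have shadow price 0 (complementary slackness).
Dual feasibility on the basic columns requires 2·y_press time + 2·y_cutting = 12, 6·y_press time + 1·y_cutting = 16.
Solving: y_press time = 2, y_cutting = 4.
Δz = y_cutting·Δb = 4 × (4) = 16, so new z* = 680 + 16 = 696.

696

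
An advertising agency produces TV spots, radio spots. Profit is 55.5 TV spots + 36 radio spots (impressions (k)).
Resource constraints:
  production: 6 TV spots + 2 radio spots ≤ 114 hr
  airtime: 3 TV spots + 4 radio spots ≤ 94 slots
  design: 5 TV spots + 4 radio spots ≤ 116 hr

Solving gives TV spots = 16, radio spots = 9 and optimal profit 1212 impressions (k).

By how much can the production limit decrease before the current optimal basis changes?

Binding constraints: production, design. The basis is B = [[6,2],[5,4]] with det 14.
Per unit decrease in production, x* moves by d = (-0.2857, 0.3571).
The basis stays optimal until airtime becomes binding; allowable decrease = 17.5 hr.

17.5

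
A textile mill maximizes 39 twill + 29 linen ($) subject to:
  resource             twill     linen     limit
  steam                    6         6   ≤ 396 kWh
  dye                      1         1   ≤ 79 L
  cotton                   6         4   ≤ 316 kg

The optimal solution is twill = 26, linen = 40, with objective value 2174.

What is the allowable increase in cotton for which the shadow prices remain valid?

80

Binding constraints: steam, cotton. The basis is B = [[6,6],[6,4]] with det -12.
Per unit increase in cotton, x* moves by d = (0.5, -0.5).
The basis stays optimal until linen reaches 0; allowable increase = 80 kg.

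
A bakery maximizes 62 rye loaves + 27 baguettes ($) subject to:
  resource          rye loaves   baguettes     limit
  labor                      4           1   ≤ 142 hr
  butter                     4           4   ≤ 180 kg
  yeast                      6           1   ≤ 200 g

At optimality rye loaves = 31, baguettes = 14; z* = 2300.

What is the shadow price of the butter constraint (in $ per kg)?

At the optimum: labor uses 138 of 142 (slack = 4); butter uses 180 of 180 (binding); yeast uses 200 of 200 (binding).
By complementary slackness, y = 0 for the non-binding constraint.
Dual feasibility on the basic columns requires 4·y_butter + 6·y_yeast = 62, 4·y_butter + 1·y_yeast = 27.
Solving: y_butter = 5, y_yeast = 7.
Shadow price of butter = 5.

5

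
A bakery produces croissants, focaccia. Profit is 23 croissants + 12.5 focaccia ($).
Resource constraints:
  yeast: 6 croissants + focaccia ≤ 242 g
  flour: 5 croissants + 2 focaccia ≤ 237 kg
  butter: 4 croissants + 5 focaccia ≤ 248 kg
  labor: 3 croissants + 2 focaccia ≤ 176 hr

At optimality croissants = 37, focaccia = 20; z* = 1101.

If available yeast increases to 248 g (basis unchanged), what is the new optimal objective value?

1116

At the optimum: yeast uses 242 of 242 (binding); flour uses 225 of 237 (slack = 12); butter uses 248 of 248 (binding); labor uses 151 of 176 (slack = 25).
By complementary slackness, y = 0 for the non-binding constraints.
Dual feasibility on the basic columns requires 6·y_yeast + 4·y_butter = 23, 1·y_yeast + 5·y_butter = 12.5.
Solving: y_yeast = 2.5, y_butter = 2.
Δz = y_yeast·Δb = 2.5 × (6) = 15, so new z* = 1101 + 15 = 1116.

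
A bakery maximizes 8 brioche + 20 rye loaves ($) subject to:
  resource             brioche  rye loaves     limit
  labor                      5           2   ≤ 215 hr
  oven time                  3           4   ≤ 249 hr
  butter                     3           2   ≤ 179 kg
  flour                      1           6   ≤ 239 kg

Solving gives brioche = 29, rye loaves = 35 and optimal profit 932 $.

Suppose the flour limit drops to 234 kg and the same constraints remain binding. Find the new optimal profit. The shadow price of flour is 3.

Δb = -5, so new z* = 932 + (3)·(-5) = 932 − 15 = 917.

917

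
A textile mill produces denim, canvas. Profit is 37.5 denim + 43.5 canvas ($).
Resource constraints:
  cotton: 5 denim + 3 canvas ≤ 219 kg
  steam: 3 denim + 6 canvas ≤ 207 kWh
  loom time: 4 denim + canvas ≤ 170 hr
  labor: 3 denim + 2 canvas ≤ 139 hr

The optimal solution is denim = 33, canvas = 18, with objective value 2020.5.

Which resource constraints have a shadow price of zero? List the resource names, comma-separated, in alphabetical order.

labor, loom time

cotton: 219/219 (binding)
steam: 207/207 (binding)
loom time: 150/170 (slack 20)
labor: 135/139 (slack 4)
By complementary slackness, a constraint with positive slack has shadow price 0 → labor, loom time.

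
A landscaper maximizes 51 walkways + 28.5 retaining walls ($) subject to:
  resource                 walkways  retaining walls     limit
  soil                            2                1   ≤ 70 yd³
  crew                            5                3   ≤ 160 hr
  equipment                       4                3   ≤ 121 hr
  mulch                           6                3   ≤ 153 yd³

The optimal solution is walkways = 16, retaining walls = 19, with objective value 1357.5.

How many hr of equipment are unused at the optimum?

0

equipment used = 4·16 + 3·19 = 121; slack = 121 − 121 = 0.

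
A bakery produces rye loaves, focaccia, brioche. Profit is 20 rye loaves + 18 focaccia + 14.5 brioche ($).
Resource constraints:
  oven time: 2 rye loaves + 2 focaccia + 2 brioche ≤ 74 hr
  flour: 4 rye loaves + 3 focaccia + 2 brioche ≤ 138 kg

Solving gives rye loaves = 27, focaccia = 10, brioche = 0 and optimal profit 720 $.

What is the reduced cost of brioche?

-1.5

Check each constraint at x*: oven time 74/74 (tight); flour 138/138 (tight).
The binding rows give the dual system: 2·y_oven time + 4·y_flour = 20 and 2·y_oven time + 3·y_flour = 18.
This yields shadow prices y_oven time = 6, y_flour = 2.
Reduced cost of brioche: c₃ − yᵀa₃ = 14.5 − (6·2 + 2·2) = 14.5 − 16 = -1.5.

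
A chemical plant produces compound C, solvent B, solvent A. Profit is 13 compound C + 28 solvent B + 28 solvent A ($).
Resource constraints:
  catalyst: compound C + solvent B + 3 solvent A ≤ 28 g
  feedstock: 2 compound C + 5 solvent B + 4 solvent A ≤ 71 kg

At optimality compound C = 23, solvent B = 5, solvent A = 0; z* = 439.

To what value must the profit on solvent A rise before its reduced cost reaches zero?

29

At the optimum: catalyst uses 28 of 28 (binding); feedstock uses 71 of 71 (binding).
From A_Bᵀ y = c: 1·y_catalyst + 2·y_feedstock = 13; 1·y_catalyst + 5·y_feedstock = 28.
This yields shadow prices y_catalyst = 3, y_feedstock = 5.
solvent A enters the basis when its profit ≥ yᵀa₃ = 3·3 + 5·4 = 29.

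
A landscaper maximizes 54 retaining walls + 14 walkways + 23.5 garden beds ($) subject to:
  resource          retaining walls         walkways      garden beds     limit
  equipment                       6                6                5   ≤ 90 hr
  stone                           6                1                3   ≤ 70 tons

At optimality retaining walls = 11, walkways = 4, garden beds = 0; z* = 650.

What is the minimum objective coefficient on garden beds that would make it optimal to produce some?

29

Check each constraint at x*: equipment 90/90 (tight); stone 70/70 (tight).
The binding rows give the dual system: 6·y_equipment + 6·y_stone = 54 and 6·y_equipment + 1·y_stone = 14.
→ y_equipment = 1 and y_stone = 8.
garden beds enters the basis when its profit ≥ yᵀa₃ = 1·5 + 8·3 = 29.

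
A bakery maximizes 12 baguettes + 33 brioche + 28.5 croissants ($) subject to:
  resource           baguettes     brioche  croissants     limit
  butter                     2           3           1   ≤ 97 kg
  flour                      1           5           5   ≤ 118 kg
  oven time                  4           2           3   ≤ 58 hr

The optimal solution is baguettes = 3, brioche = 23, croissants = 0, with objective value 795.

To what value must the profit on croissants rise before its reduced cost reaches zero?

Binding: flour and oven time. Non-binding: butter (22 unused).
Slack constraints have shadow price 0 (complementary slackness).
From A_Bᵀ y = c: 1·y_flour + 4·y_oven time = 12; 5·y_flour + 2·y_oven time = 33.
→ y_flour = 6 and y_oven time = 1.5.
croissants enters the basis when its profit ≥ yᵀa₃ = 6·5 + 1.5·3 = 34.5.

34.5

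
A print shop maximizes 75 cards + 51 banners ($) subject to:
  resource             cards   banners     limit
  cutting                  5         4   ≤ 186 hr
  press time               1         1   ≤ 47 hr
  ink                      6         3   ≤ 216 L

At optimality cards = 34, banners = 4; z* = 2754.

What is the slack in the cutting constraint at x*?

0

cutting used = 5·34 + 4·4 = 186; slack = 186 − 186 = 0.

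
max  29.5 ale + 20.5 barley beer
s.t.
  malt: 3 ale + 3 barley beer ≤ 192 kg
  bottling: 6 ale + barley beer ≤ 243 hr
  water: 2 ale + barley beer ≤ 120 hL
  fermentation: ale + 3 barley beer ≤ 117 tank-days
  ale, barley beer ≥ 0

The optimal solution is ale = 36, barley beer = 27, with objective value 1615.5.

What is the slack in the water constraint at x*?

21

water used = 2·36 + 1·27 = 99; slack = 120 − 99 = 21.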